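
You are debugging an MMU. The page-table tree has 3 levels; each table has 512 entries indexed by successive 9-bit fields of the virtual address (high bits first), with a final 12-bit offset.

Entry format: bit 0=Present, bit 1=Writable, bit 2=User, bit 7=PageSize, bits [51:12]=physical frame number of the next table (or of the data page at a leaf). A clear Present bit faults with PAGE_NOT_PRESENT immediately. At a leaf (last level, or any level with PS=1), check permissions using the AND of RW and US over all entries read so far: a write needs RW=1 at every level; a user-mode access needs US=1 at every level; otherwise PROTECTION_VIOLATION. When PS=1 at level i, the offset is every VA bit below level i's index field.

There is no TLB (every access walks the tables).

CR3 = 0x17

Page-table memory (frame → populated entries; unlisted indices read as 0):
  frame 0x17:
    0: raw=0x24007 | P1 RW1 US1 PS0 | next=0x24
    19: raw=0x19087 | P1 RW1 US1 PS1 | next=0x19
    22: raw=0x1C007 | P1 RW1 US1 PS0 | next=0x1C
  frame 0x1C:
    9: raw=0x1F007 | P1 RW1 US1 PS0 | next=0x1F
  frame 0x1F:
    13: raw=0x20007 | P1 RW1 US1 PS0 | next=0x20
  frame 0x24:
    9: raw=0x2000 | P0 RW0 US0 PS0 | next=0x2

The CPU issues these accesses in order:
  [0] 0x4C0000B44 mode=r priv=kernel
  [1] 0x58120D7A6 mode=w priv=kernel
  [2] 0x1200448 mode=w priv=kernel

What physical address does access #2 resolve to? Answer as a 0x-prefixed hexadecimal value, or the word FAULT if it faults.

Walk each access:
#0 VA=0x4C0000B44 (r,kernel):
  L0: frame=0x17 idx=19 entry=0x19087 [P=1 RW=1 US=1 PS=1]
  ✓ 0x19B44 (huge @L0)  — 1 lookups
#1 VA=0x58120D7A6 (w,kernel):
  L0: frame=0x17 idx=22 entry=0x1C007 [P=1 RW=1 US=1 PS=0]
  L1: frame=0x1C idx=9 entry=0x1F007 [P=1 RW=1 US=1 PS=0]
  L2: frame=0x1F idx=13 entry=0x20007 [P=1 RW=1 US=1 PS=0]
  ✓ 0x207A6  — 3 lookups
#2 VA=0x1200448 (w,kernel):
  L0: frame=0x17 idx=0 entry=0x24007 [P=1 RW=1 US=1 PS=0]
  L1: frame=0x24 idx=9 entry=0x2000 [P=0 RW=0 US=0 PS=0]
  ✗ PAGE_NOT_PRESENT  [2 reads]

Access #2 PA: FAULT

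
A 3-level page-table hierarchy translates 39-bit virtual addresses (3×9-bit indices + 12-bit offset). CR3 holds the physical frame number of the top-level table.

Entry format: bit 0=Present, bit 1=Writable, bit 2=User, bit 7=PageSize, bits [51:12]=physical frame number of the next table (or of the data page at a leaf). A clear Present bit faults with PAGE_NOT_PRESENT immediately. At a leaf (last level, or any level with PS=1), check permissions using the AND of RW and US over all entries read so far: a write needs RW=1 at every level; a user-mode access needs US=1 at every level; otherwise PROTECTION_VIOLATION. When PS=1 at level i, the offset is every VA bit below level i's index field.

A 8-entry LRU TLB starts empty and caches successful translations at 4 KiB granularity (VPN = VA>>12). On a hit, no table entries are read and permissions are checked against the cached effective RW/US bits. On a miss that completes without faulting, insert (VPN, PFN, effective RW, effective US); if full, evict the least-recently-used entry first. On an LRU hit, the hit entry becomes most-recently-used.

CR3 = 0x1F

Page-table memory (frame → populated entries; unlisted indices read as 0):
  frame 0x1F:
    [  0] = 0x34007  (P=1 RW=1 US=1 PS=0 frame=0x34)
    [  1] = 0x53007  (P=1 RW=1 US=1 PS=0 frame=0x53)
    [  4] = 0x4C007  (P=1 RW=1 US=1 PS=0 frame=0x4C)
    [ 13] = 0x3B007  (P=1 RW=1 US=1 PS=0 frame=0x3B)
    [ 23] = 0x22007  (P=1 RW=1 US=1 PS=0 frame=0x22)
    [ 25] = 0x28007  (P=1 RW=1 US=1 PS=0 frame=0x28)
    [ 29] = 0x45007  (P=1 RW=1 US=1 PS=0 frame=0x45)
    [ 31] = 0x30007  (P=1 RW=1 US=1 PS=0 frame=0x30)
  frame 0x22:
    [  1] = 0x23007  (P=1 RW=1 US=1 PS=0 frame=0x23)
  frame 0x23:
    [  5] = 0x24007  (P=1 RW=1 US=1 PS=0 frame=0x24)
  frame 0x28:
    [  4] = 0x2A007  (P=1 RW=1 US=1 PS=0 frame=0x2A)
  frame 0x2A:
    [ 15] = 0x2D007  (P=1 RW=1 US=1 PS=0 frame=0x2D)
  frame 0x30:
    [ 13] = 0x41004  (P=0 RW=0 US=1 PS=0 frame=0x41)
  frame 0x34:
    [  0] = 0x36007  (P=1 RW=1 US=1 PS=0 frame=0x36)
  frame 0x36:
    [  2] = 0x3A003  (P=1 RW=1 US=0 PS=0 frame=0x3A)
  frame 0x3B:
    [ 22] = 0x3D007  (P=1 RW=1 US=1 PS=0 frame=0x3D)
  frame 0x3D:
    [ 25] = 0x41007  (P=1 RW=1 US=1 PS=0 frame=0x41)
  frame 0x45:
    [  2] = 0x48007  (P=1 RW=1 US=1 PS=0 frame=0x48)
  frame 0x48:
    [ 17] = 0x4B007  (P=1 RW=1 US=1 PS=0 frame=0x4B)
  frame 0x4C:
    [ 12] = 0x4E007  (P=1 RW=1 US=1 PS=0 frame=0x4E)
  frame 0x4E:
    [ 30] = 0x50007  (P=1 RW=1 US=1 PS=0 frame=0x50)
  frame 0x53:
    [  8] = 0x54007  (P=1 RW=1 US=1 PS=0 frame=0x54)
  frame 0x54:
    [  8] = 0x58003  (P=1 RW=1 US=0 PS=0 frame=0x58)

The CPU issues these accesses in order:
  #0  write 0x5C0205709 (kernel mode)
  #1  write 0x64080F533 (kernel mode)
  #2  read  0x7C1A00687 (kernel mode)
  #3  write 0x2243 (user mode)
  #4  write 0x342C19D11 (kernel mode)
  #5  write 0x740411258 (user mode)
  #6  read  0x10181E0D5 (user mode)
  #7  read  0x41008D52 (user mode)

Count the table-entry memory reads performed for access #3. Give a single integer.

Walk each access:
#0 VA=0x5C0205709 (w,kernel):
  L0 @0x1F[23] → 0x22007  P=1,RW=1,US=1,PS=0
  L1 @0x22[1] → 0x23007  P=1,RW=1,US=1,PS=0
  L2 @0x23[5] → 0x24007  P=1,RW=1,US=1,PS=0
  ⇒ phys 0x24709  [3 reads]
#1 VA=0x64080F533 (w,kernel):
  L0 @0x1F[25] → 0x28007  P=1,RW=1,US=1,PS=0
  L1 @0x28[4] → 0x2A007  P=1,RW=1,US=1,PS=0
  L2 @0x2A[15] → 0x2D007  P=1,RW=1,US=1,PS=0
  ⇒ phys 0x2D533  [3 reads]
#2 VA=0x7C1A00687 (r,kernel):
  L0 @0x1F[31] → 0x30007  P=1,RW=1,US=1,PS=0
  L1 @0x30[13] → 0x41004  P=0,RW=0,US=1,PS=0
  ⇒ fault: PAGE_NOT_PRESENT  — 2 lookups
#3 VA=0x2243 (w,user):
  L0 @0x1F[0] → 0x34007  P=1,RW=1,US=1,PS=0
  L1 @0x34[0] → 0x36007  P=1,RW=1,US=1,PS=0
  L2 @0x36[2] → 0x3A003  P=1,RW=1,US=0,PS=0
  ⇒ fault: PROTECTION_VIOLATION  — 3 lookups
#4 VA=0x342C19D11 (w,kernel):
  L0 @0x1F[13] → 0x3B007  P=1,RW=1,US=1,PS=0
  L1 @0x3B[22] → 0x3D007  P=1,RW=1,US=1,PS=0
  L2 @0x3D[25] → 0x41007  P=1,RW=1,US=1,PS=0
  ⇒ phys 0x41D11  [3 reads]
#5 VA=0x740411258 (w,user):
  L0 @0x1F[29] → 0x45007  P=1,RW=1,US=1,PS=0
  L1 @0x45[2] → 0x48007  P=1,RW=1,US=1,PS=0
  L2 @0x48[17] → 0x4B007  P=1,RW=1,US=1,PS=0
  ⇒ phys 0x4B258  [3 reads]
#6 VA=0x10181E0D5 (r,user):
  L0 @0x1F[4] → 0x4C007  P=1,RW=1,US=1,PS=0
  L1 @0x4C[12] → 0x4E007  P=1,RW=1,US=1,PS=0
  L2 @0x4E[30] → 0x50007  P=1,RW=1,US=1,PS=0
  ⇒ phys 0x500D5  [3 reads]
#7 VA=0x41008D52 (r,user):
  L0 @0x1F[1] → 0x53007  P=1,RW=1,US=1,PS=0
  L1 @0x53[8] → 0x54007  P=1,RW=1,US=1,PS=0
  L2 @0x54[8] → 0x58003  P=1,RW=1,US=0,PS=0
  ⇒ fault: PROTECTION_VIOLATION  — 3 lookups

Entries read for #3: 3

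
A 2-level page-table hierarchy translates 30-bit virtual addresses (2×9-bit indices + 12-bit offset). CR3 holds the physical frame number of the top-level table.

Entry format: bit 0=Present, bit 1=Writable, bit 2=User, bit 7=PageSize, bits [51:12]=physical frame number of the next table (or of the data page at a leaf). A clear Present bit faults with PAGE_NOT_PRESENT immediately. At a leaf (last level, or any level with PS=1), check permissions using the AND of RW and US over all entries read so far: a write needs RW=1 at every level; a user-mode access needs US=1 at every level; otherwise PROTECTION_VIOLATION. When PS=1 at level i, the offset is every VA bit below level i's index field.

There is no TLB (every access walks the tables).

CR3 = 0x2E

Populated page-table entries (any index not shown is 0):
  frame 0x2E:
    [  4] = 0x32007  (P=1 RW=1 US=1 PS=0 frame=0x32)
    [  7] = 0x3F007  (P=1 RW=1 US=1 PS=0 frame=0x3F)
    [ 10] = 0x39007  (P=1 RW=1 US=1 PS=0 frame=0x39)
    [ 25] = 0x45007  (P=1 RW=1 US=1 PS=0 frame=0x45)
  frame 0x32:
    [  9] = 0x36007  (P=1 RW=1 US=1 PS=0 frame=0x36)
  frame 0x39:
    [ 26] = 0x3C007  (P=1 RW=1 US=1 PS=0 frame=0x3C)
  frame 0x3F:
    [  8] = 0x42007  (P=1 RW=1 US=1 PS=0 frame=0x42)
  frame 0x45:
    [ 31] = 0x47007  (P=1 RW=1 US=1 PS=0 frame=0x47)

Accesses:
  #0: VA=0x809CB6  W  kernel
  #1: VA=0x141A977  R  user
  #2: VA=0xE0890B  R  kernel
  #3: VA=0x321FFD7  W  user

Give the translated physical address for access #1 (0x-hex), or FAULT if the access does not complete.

Walk each access:
#0 VA=0x809CB6 (w,kernel):
  L0 @0x2E[4] → 0x32007  P=1,RW=1,US=1,PS=0
  L1 @0x32[9] → 0x36007  P=1,RW=1,US=1,PS=0
  ⇒ phys 0x36CB6  [2 reads]
#1 VA=0x141A977 (r,user):
  L0 @0x2E[10] → 0x39007  P=1,RW=1,US=1,PS=0
  L1 @0x39[26] → 0x3C007  P=1,RW=1,US=1,PS=0
  ⇒ phys 0x3C977  [2 reads]
#2 VA=0xE0890B (r,kernel):
  L0 @0x2E[7] → 0x3F007  P=1,RW=1,US=1,PS=0
  L1 @0x3F[8] → 0x42007  P=1,RW=1,US=1,PS=0
  ⇒ phys 0x4290B  [2 reads]
#3 VA=0x321FFD7 (w,user):
  L0 @0x2E[25] → 0x45007  P=1,RW=1,US=1,PS=0
  L1 @0x45[31] → 0x47007  P=1,RW=1,US=1,PS=0
  ⇒ phys 0x47FD7  [2 reads]

Access #1 PA: 0x3C977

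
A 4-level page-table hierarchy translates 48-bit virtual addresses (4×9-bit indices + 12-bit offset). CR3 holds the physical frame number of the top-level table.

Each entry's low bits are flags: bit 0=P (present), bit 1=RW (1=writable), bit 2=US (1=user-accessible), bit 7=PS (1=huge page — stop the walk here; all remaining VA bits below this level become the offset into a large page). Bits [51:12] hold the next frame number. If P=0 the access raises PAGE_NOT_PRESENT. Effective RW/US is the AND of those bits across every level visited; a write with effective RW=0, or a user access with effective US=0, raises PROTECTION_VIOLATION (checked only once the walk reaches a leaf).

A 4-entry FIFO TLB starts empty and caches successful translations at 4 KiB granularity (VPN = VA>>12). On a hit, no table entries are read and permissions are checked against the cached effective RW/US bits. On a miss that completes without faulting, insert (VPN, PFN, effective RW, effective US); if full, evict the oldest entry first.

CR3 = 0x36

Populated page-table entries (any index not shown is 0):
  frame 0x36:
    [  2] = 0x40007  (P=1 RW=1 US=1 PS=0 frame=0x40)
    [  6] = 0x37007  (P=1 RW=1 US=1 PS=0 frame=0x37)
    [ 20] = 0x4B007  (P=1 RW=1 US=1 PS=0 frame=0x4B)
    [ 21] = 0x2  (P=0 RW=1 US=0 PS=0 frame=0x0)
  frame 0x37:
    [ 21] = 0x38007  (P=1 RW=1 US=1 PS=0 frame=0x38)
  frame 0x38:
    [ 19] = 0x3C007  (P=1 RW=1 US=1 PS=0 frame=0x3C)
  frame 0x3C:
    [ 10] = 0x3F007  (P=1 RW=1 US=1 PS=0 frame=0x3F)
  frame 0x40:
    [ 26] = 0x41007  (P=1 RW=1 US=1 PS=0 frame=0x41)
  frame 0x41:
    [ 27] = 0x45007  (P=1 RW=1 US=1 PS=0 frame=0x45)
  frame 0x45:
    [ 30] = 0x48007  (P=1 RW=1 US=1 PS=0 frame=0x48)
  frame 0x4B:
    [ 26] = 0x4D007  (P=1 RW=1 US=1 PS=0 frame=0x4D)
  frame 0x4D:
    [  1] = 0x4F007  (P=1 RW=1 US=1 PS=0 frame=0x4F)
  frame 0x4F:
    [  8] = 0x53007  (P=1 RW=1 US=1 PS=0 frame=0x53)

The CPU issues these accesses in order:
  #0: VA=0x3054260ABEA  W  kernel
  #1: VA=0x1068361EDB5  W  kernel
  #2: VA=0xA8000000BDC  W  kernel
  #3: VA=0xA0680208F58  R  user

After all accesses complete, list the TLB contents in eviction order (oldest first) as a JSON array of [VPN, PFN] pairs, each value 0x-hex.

Trace:
#0 VA=0x3054260ABEA (w,kernel):
  L0 @0x36[6] → 0x37007  P=1,RW=1,US=1,PS=0
  L1 @0x37[21] → 0x38007  P=1,RW=1,US=1,PS=0
  L2 @0x38[19] → 0x3C007  P=1,RW=1,US=1,PS=0
  L3 @0x3C[10] → 0x3F007  P=1,RW=1,US=1,PS=0
  ✓ 0x3FBEA  — 4 lookups
#1 VA=0x1068361EDB5 (w,kernel):
  L0 @0x36[2] → 0x40007  P=1,RW=1,US=1,PS=0
  L1 @0x40[26] → 0x41007  P=1,RW=1,US=1,PS=0
  L2 @0x41[27] → 0x45007  P=1,RW=1,US=1,PS=0
  L3 @0x45[30] → 0x48007  P=1,RW=1,US=1,PS=0
  ✓ 0x48DB5  — 4 lookups
#2 VA=0xA8000000BDC (w,kernel):
  L0 @0x36[21] → 0x2  P=0,RW=1,US=0,PS=0
  ✗ PAGE_NOT_PRESENT  [1 reads]
#3 VA=0xA0680208F58 (r,user):
  L0 @0x36[20] → 0x4B007  P=1,RW=1,US=1,PS=0
  L1 @0x4B[26] → 0x4D007  P=1,RW=1,US=1,PS=0
  L2 @0x4D[1] → 0x4F007  P=1,RW=1,US=1,PS=0
  L3 @0x4F[8] → 0x53007  P=1,RW=1,US=1,PS=0
  ✓ 0x53F58  — 4 lookups

TLB: [["0x3054260A", "0x3F"], ["0x1068361E", "0x48"], ["0xA0680208", "0x53"]]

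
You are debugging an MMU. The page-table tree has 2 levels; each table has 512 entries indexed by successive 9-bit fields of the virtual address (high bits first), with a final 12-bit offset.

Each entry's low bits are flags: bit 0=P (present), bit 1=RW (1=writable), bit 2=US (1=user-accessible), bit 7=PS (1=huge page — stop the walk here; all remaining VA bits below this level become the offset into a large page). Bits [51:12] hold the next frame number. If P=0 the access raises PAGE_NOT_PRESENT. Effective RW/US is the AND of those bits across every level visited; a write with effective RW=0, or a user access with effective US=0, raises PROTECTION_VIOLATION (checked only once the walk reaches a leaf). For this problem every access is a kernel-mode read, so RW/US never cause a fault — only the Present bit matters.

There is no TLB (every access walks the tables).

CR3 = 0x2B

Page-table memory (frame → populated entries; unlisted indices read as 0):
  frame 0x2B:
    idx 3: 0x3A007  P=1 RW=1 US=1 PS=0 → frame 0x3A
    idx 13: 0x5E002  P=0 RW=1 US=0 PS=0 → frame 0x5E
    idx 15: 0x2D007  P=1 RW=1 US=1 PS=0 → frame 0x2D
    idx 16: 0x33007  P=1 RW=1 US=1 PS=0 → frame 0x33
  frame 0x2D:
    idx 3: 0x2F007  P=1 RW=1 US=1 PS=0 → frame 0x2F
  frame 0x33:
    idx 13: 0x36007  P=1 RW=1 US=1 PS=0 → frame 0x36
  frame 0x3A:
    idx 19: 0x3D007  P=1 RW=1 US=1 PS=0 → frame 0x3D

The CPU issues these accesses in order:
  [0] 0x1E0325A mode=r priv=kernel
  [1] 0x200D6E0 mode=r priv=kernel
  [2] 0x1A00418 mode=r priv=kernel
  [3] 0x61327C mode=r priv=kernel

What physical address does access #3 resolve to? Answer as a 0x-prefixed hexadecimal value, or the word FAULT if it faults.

Per-access translation:
#0 VA=0x1E0325A (r,kernel):
  L0 @0x2B[15] → 0x2D007  P=1,RW=1,US=1,PS=0
  L1 @0x2D[3] → 0x2F007  P=1,RW=1,US=1,PS=0
  ✓ 0x2F25A  — 2 lookups
#1 VA=0x200D6E0 (r,kernel):
  L0 @0x2B[16] → 0x33007  P=1,RW=1,US=1,PS=0
  L1 @0x33[13] → 0x36007  P=1,RW=1,US=1,PS=0
  ✓ 0x366E0  — 2 lookups
#2 VA=0x1A00418 (r,kernel):
  L0 @0x2B[13] → 0x5E002  P=0,RW=1,US=0,PS=0
  ⇒ fault: PAGE_NOT_PRESENT  — 1 lookups
#3 VA=0x61327C (r,kernel):
  L0 @0x2B[3] → 0x3A007  P=1,RW=1,US=1,PS=0
  L1 @0x3A[19] → 0x3D007  P=1,RW=1,US=1,PS=0
  ✓ 0x3D27C  — 2 lookups

Access #3 PA: 0x3D27C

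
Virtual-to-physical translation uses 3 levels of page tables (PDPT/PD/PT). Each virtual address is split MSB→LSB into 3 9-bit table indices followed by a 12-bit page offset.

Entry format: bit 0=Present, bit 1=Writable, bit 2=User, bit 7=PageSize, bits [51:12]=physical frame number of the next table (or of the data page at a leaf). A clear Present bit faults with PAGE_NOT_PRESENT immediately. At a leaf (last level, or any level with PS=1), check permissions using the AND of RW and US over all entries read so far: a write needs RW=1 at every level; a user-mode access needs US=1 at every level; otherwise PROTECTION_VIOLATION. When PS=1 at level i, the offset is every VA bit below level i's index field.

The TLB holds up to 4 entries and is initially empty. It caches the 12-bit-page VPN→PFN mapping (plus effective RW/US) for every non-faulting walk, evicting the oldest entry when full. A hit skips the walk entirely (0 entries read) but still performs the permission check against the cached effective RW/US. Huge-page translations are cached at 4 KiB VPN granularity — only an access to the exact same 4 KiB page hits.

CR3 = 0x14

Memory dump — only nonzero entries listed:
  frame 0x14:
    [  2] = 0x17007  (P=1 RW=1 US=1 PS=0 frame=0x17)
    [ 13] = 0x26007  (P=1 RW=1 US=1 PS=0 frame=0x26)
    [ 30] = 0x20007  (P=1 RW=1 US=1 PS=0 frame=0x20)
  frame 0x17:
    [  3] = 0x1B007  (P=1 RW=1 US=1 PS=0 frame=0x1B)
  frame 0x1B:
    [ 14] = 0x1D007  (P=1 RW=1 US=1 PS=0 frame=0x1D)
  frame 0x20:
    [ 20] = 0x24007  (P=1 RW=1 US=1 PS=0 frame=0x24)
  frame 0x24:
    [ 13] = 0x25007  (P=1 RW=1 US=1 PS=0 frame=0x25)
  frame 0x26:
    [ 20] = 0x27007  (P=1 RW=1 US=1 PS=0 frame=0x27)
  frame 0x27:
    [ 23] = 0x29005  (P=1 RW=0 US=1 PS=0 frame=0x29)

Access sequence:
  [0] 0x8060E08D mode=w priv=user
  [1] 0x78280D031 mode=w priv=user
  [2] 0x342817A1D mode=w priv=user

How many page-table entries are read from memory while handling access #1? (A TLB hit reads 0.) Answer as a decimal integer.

Trace:
#0 VA=0x8060E08D (w,user):
  [0] read 0x14 idx=2: raw=0x17007 flags P=1 W=1 U=1 S=0
  [1] read 0x17 idx=3: raw=0x1B007 flags P=1 W=1 U=1 S=0
  [2] read 0x1B idx=14: raw=0x1D007 flags P=1 W=1 U=1 S=0
  → PA=0x1D08D  (3 entries read)
#1 VA=0x78280D031 (w,user):
  [0] read 0x14 idx=30: raw=0x20007 flags P=1 W=1 U=1 S=0
  [1] read 0x20 idx=20: raw=0x24007 flags P=1 W=1 U=1 S=0
  [2] read 0x24 idx=13: raw=0x25007 flags P=1 W=1 U=1 S=0
  → PA=0x25031  (3 entries read)
#2 VA=0x342817A1D (w,user):
  [0] read 0x14 idx=13: raw=0x26007 flags P=1 W=1 U=1 S=0
  [1] read 0x26 idx=20: raw=0x27007 flags P=1 W=1 U=1 S=0
  [2] read 0x27 idx=23: raw=0x29005 flags P=1 W=0 U=1 S=0
  ⇒ fault: PROTECTION_VIOLATION  — 3 lookups

Entries read for #1: 3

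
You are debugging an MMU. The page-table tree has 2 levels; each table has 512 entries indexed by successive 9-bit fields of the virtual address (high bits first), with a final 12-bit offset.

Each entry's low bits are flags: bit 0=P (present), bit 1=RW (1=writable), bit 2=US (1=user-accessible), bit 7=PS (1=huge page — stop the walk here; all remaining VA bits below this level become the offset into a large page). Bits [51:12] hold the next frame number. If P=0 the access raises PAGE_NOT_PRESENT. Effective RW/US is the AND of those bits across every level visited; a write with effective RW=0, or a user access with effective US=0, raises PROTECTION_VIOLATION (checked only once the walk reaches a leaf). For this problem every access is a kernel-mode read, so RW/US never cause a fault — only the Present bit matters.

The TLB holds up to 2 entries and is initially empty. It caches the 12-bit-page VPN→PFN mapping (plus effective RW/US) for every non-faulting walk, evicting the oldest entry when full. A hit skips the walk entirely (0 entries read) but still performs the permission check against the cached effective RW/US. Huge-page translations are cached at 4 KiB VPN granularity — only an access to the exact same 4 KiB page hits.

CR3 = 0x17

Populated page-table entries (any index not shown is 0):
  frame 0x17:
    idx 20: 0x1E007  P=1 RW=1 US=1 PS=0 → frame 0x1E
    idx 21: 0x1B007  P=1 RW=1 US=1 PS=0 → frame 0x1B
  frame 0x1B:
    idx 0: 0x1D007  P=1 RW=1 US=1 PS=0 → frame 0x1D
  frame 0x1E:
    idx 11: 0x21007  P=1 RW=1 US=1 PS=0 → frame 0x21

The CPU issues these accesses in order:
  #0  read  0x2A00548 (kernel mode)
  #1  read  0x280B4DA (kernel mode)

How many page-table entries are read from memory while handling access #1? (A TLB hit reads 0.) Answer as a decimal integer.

Per-access translation:
#0 VA=0x2A00548 (r,kernel):
  lvl0: tbl 0x17, slot 21 ⇒ 0x1B007 (P1/RW1/US1/PS0)
  lvl1: tbl 0x1B, slot 0 ⇒ 0x1D007 (P1/RW1/US1/PS0)
  ✓ 0x1D548  — 2 lookups
#1 VA=0x280B4DA (r,kernel):
  lvl0: tbl 0x17, slot 20 ⇒ 0x1E007 (P1/RW1/US1/PS0)
  lvl1: tbl 0x1E, slot 11 ⇒ 0x21007 (P1/RW1/US1/PS0)
  ✓ 0x214DA  — 2 lookups

Entries read for #1: 2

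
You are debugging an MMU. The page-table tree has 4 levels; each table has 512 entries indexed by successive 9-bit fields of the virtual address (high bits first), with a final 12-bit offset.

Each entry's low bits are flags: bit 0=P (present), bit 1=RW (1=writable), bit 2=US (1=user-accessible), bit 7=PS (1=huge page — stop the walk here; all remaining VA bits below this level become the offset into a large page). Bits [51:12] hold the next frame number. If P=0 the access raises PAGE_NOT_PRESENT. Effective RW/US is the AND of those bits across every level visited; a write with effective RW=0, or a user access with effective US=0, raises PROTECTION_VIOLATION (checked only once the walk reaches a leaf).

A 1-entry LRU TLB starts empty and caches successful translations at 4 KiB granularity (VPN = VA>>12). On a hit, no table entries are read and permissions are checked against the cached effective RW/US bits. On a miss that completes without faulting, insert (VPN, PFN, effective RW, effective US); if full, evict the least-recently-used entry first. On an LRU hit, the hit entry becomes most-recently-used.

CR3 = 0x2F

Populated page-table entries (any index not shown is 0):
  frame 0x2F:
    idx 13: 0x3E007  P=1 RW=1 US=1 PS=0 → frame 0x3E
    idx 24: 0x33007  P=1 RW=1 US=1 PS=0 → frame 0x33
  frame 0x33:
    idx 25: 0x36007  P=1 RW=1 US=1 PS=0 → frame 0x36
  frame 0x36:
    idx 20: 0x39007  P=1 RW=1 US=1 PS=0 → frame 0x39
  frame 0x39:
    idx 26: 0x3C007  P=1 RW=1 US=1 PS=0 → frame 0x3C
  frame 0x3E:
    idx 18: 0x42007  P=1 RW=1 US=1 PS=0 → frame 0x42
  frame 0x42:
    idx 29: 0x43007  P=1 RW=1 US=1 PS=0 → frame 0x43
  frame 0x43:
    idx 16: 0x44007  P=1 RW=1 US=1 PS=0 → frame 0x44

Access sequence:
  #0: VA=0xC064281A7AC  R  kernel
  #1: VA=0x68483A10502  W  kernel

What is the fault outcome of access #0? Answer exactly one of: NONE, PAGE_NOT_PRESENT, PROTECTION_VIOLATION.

Walk each access:
#0 VA=0xC064281A7AC (r,kernel):
  L0 @0x2F[24] → 0x33007  P=1,RW=1,US=1,PS=0
  L1 @0x33[25] → 0x36007  P=1,RW=1,US=1,PS=0
  L2 @0x36[20] → 0x39007  P=1,RW=1,US=1,PS=0
  L3 @0x39[26] → 0x3C007  P=1,RW=1,US=1,PS=0
  → PA=0x3C7AC  (4 entries read)
#1 VA=0x68483A10502 (w,kernel):
  L0 @0x2F[13] → 0x3E007  P=1,RW=1,US=1,PS=0
  L1 @0x3E[18] → 0x42007  P=1,RW=1,US=1,PS=0
  L2 @0x42[29] → 0x43007  P=1,RW=1,US=1,PS=0
  L3 @0x43[16] → 0x44007  P=1,RW=1,US=1,PS=0
  → PA=0x44502  (4 entries read)

Access #0 fault: NONE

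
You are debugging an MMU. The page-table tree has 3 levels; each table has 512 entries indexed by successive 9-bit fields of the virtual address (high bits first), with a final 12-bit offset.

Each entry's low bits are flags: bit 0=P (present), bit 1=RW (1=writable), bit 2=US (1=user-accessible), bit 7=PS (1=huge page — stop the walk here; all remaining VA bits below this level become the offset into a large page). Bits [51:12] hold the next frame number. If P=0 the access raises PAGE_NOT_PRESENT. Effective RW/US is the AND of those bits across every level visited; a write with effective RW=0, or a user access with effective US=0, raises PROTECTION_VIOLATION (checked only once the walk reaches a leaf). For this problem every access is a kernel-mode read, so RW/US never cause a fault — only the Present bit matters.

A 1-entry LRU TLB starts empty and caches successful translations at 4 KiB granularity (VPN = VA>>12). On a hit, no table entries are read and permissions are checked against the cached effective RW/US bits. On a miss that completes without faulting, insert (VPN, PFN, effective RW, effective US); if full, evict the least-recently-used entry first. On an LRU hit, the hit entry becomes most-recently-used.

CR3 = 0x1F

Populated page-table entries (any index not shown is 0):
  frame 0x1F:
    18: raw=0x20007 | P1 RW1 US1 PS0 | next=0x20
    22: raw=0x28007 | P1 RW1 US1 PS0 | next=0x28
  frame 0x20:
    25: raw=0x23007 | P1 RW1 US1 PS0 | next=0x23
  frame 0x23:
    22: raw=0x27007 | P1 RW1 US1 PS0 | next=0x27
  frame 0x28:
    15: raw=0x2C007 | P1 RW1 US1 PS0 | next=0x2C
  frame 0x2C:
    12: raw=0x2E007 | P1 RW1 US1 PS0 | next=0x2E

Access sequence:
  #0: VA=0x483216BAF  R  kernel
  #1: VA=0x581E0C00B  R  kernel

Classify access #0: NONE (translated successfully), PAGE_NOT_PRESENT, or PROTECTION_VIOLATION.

Per-access translation:
#0 VA=0x483216BAF (r,kernel):
  L0: frame=0x1F idx=18 entry=0x20007 [P=1 RW=1 US=1 PS=0]
  L1: frame=0x20 idx=25 entry=0x23007 [P=1 RW=1 US=1 PS=0]
  L2: frame=0x23 idx=22 entry=0x27007 [P=1 RW=1 US=1 PS=0]
  → PA=0x27BAF  (3 entries read)
#1 VA=0x581E0C00B (r,kernel):
  L0: frame=0x1F idx=22 entry=0x28007 [P=1 RW=1 US=1 PS=0]
  L1: frame=0x28 idx=15 entry=0x2C007 [P=1 RW=1 US=1 PS=0]
  L2: frame=0x2C idx=12 entry=0x2E007 [P=1 RW=1 US=1 PS=0]
  → PA=0x2E00B  (3 entries read)

Access #0 fault: NONE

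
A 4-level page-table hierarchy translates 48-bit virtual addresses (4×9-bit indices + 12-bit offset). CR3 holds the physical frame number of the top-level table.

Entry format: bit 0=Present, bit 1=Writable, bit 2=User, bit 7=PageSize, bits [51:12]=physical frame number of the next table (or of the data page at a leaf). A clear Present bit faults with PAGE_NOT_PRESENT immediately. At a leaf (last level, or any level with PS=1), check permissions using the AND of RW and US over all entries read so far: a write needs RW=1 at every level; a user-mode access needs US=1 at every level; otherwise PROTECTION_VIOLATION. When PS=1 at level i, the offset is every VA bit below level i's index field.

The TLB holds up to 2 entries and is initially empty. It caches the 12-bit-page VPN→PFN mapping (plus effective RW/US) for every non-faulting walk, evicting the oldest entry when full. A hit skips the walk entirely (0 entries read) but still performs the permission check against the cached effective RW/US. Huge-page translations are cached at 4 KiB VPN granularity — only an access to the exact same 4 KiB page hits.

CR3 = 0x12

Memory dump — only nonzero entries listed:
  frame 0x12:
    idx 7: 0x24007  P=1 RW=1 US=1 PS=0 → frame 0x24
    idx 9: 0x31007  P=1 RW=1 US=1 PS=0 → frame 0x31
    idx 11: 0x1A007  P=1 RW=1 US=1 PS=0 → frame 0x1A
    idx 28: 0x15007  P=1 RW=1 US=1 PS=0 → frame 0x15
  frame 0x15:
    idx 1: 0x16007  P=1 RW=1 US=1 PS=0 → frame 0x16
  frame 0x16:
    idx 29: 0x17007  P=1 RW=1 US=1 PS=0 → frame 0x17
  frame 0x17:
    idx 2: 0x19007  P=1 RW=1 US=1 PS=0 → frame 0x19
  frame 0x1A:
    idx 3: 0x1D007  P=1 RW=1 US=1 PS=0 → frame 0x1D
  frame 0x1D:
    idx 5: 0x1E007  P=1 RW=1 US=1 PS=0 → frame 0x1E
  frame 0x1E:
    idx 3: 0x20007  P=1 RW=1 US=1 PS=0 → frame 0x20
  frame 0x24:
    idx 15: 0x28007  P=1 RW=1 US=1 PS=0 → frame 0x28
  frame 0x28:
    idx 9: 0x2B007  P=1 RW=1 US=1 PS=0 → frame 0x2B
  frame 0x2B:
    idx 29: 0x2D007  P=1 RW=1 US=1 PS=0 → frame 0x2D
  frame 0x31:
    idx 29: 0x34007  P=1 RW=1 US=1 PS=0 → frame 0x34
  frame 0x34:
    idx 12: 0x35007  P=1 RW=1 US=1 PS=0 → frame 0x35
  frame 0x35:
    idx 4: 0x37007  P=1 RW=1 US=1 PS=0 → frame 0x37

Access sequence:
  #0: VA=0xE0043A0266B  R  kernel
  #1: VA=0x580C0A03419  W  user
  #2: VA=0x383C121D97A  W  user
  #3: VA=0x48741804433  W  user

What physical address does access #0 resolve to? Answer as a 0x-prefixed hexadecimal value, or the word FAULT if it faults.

Per-access translation:
#0 VA=0xE0043A0266B (r,kernel):
  lvl0: tbl 0x12, slot 28 ⇒ 0x15007 (P1/RW1/US1/PS0)
  lvl1: tbl 0x15, slot 1 ⇒ 0x16007 (P1/RW1/US1/PS0)
  lvl2: tbl 0x16, slot 29 ⇒ 0x17007 (P1/RW1/US1/PS0)
  lvl3: tbl 0x17, slot 2 ⇒ 0x19007 (P1/RW1/US1/PS0)
  → PA=0x1966B  (4 entries read)
#1 VA=0x580C0A03419 (w,user):
  lvl0: tbl 0x12, slot 11 ⇒ 0x1A007 (P1/RW1/US1/PS0)
  lvl1: tbl 0x1A, slot 3 ⇒ 0x1D007 (P1/RW1/US1/PS0)
  lvl2: tbl 0x1D, slot 5 ⇒ 0x1E007 (P1/RW1/US1/PS0)
  lvl3: tbl 0x1E, slot 3 ⇒ 0x20007 (P1/RW1/US1/PS0)
  → PA=0x20419  (4 entries read)
#2 VA=0x383C121D97A (w,user):
  lvl0: tbl 0x12, slot 7 ⇒ 0x24007 (P1/RW1/US1/PS0)
  lvl1: tbl 0x24, slot 15 ⇒ 0x28007 (P1/RW1/US1/PS0)
  lvl2: tbl 0x28, slot 9 ⇒ 0x2B007 (P1/RW1/US1/PS0)
  lvl3: tbl 0x2B, slot 29 ⇒ 0x2D007 (P1/RW1/US1/PS0)
  → PA=0x2D97A  (4 entries read)
#3 VA=0x48741804433 (w,user):
  lvl0: tbl 0x12, slot 9 ⇒ 0x31007 (P1/RW1/US1/PS0)
  lvl1: tbl 0x31, slot 29 ⇒ 0x34007 (P1/RW1/US1/PS0)
  lvl2: tbl 0x34, slot 12 ⇒ 0x35007 (P1/RW1/US1/PS0)
  lvl3: tbl 0x35, slot 4 ⇒ 0x37007 (P1/RW1/US1/PS0)
  → PA=0x37433  (4 entries read)

Access #0 PA: 0x1966B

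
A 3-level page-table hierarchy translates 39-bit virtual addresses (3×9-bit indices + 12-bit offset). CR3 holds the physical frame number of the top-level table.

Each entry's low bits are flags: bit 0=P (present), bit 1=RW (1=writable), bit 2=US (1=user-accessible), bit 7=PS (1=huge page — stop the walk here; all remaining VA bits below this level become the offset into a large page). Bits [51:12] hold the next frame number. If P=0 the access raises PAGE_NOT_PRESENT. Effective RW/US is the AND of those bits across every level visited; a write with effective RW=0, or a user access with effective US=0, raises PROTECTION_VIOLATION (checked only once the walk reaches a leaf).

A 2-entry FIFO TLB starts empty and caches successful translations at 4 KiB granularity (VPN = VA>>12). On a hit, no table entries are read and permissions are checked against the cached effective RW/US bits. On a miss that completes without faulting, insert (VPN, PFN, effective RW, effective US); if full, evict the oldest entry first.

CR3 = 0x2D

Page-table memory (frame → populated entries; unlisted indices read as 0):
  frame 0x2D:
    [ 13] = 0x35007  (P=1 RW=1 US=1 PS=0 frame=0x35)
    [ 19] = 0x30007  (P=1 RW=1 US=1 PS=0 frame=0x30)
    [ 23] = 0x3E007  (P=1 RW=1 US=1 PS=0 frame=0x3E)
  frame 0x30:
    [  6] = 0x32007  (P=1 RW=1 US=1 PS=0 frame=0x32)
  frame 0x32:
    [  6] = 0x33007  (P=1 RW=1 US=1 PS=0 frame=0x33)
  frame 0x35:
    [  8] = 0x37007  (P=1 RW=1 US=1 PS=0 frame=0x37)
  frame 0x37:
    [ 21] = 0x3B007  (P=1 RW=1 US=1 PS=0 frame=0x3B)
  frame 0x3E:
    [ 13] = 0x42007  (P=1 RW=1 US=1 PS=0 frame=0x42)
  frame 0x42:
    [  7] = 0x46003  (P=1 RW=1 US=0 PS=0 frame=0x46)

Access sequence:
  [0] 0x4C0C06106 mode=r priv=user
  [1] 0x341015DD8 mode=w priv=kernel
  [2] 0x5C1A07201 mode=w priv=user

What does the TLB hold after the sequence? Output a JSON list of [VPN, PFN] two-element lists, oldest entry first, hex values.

Walk each access:
#0 VA=0x4C0C06106 (r,user):
  L0 @0x2D[19] → 0x30007  P=1,RW=1,US=1,PS=0
  L1 @0x30[6] → 0x32007  P=1,RW=1,US=1,PS=0
  L2 @0x32[6] → 0x33007  P=1,RW=1,US=1,PS=0
  → PA=0x33106  (3 entries read)
#1 VA=0x341015DD8 (w,kernel):
  L0 @0x2D[13] → 0x35007  P=1,RW=1,US=1,PS=0
  L1 @0x35[8] → 0x37007  P=1,RW=1,US=1,PS=0
  L2 @0x37[21] → 0x3B007  P=1,RW=1,US=1,PS=0
  → PA=0x3BDD8  (3 entries read)
#2 VA=0x5C1A07201 (w,user):
  L0 @0x2D[23] → 0x3E007  P=1,RW=1,US=1,PS=0
  L1 @0x3E[13] → 0x42007  P=1,RW=1,US=1,PS=0
  L2 @0x42[7] → 0x46003  P=1,RW=1,US=0,PS=0
  ⇒ fault: PROTECTION_VIOLATION  — 3 lookups

TLB: [["0x4C0C06", "0x33"], ["0x341015", "0x3B"]]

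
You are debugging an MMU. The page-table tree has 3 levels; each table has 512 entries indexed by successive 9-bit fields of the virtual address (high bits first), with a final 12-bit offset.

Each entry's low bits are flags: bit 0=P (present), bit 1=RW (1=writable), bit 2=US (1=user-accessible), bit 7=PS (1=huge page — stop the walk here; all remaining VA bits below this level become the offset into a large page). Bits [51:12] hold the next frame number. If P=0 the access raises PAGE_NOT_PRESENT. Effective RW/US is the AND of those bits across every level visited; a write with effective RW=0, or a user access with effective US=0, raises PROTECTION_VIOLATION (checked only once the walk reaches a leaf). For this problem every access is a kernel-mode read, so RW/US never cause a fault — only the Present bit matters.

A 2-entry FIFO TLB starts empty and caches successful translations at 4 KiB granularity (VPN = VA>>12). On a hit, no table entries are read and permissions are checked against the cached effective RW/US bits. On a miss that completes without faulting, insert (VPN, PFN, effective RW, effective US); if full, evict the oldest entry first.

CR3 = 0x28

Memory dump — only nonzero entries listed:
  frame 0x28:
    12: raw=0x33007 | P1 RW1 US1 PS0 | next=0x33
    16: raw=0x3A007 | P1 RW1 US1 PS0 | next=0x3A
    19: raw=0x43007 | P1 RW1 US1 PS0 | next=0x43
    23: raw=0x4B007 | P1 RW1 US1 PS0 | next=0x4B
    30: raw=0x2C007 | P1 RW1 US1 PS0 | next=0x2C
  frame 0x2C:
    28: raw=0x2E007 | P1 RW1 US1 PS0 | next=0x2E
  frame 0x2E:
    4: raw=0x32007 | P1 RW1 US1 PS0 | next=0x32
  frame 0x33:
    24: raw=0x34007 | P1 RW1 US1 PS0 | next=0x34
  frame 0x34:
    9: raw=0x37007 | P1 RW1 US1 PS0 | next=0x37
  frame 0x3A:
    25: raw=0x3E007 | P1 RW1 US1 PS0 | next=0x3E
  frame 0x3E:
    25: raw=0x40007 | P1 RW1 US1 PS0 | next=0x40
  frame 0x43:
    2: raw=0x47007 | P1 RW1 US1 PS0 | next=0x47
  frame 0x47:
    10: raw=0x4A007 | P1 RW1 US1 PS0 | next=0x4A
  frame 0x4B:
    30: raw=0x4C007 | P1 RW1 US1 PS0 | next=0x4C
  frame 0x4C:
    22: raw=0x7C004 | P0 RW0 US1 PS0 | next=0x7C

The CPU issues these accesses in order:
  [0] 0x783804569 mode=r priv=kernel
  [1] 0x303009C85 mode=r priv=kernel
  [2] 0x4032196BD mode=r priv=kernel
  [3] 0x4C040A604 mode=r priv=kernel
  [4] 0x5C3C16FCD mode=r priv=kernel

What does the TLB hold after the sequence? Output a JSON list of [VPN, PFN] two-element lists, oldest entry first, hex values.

Trace:
#0 VA=0x783804569 (r,kernel):
  L0: frame=0x28 idx=30 entry=0x2C007 [P=1 RW=1 US=1 PS=0]
  L1: frame=0x2C idx=28 entry=0x2E007 [P=1 RW=1 US=1 PS=0]
  L2: frame=0x2E idx=4 entry=0x32007 [P=1 RW=1 US=1 PS=0]
  → PA=0x32569  (3 entries read)
#1 VA=0x303009C85 (r,kernel):
  L0: frame=0x28 idx=12 entry=0x33007 [P=1 RW=1 US=1 PS=0]
  L1: frame=0x33 idx=24 entry=0x34007 [P=1 RW=1 US=1 PS=0]
  L2: frame=0x34 idx=9 entry=0x37007 [P=1 RW=1 US=1 PS=0]
  → PA=0x37C85  (3 entries read)
#2 VA=0x4032196BD (r,kernel):
  L0: frame=0x28 idx=16 entry=0x3A007 [P=1 RW=1 US=1 PS=0]
  L1: frame=0x3A idx=25 entry=0x3E007 [P=1 RW=1 US=1 PS=0]
  L2: frame=0x3E idx=25 entry=0x40007 [P=1 RW=1 US=1 PS=0]
  → PA=0x406BD  (3 entries read)
#3 VA=0x4C040A604 (r,kernel):
  L0: frame=0x28 idx=19 entry=0x43007 [P=1 RW=1 US=1 PS=0]
  L1: frame=0x43 idx=2 entry=0x47007 [P=1 RW=1 US=1 PS=0]
  L2: frame=0x47 idx=10 entry=0x4A007 [P=1 RW=1 US=1 PS=0]
  → PA=0x4A604  (3 entries read)
#4 VA=0x5C3C16FCD (r,kernel):
  L0: frame=0x28 idx=23 entry=0x4B007 [P=1 RW=1 US=1 PS=0]
  L1: frame=0x4B idx=30 entry=0x4C007 [P=1 RW=1 US=1 PS=0]
  L2: frame=0x4C idx=22 entry=0x7C004 [P=0 RW=0 US=1 PS=0]
  ✗ PAGE_NOT_PRESENT  [3 reads]

TLB: [["0x403219", "0x40"], ["0x4C040A", "0x4A"]]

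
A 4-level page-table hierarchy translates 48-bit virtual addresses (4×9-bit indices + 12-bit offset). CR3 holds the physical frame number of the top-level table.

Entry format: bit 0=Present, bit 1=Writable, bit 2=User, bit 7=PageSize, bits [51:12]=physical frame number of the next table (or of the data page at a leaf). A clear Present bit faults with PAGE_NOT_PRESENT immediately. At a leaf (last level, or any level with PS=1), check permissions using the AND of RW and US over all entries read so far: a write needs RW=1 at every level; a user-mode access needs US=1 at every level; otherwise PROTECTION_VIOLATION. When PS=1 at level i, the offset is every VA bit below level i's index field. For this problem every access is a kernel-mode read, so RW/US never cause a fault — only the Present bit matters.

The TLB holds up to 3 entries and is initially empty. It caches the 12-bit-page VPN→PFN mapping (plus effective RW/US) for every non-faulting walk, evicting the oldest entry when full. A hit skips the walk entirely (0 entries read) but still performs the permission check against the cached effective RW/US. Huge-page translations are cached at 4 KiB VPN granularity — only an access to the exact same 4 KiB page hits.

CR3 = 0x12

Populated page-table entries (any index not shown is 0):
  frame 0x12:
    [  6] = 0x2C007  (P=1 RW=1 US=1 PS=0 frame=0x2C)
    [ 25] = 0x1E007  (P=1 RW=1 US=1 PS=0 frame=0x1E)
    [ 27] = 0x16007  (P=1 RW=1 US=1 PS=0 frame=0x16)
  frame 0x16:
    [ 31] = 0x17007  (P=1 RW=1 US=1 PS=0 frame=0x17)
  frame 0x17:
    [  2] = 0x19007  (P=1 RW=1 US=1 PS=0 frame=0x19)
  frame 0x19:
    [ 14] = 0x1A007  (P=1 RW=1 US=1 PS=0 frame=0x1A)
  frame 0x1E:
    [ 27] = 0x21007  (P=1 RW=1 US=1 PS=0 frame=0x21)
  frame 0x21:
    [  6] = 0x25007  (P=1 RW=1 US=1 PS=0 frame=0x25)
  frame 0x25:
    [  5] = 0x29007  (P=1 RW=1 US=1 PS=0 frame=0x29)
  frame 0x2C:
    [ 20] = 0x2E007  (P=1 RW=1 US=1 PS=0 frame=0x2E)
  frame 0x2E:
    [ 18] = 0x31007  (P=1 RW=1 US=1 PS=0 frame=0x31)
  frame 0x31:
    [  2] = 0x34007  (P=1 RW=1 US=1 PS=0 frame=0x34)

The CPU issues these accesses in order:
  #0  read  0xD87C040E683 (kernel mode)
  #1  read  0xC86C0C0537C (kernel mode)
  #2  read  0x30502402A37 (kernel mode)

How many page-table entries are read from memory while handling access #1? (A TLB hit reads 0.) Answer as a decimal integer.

Per-access translation:
#0 VA=0xD87C040E683 (r,kernel):
  [0] read 0x12 idx=27: raw=0x16007 flags P=1 W=1 U=1 S=0
  [1] read 0x16 idx=31: raw=0x17007 flags P=1 W=1 U=1 S=0
  [2] read 0x17 idx=2: raw=0x19007 flags P=1 W=1 U=1 S=0
  [3] read 0x19 idx=14: raw=0x1A007 flags P=1 W=1 U=1 S=0
  → PA=0x1A683  (4 entries read)
#1 VA=0xC86C0C0537C (r,kernel):
  [0] read 0x12 idx=25: raw=0x1E007 flags P=1 W=1 U=1 S=0
  [1] read 0x1E idx=27: raw=0x21007 flags P=1 W=1 U=1 S=0
  [2] read 0x21 idx=6: raw=0x25007 flags P=1 W=1 U=1 S=0
  [3] read 0x25 idx=5: raw=0x29007 flags P=1 W=1 U=1 S=0
  → PA=0x2937C  (4 entries read)
#2 VA=0x30502402A37 (r,kernel):
  [0] read 0x12 idx=6: raw=0x2C007 flags P=1 W=1 U=1 S=0
  [1] read 0x2C idx=20: raw=0x2E007 flags P=1 W=1 U=1 S=0
  [2] read 0x2E idx=18: raw=0x31007 flags P=1 W=1 U=1 S=0
  [3] read 0x31 idx=2: raw=0x34007 flags P=1 W=1 U=1 S=0
  → PA=0x34A37  (4 entries read)

Entries read for #1: 4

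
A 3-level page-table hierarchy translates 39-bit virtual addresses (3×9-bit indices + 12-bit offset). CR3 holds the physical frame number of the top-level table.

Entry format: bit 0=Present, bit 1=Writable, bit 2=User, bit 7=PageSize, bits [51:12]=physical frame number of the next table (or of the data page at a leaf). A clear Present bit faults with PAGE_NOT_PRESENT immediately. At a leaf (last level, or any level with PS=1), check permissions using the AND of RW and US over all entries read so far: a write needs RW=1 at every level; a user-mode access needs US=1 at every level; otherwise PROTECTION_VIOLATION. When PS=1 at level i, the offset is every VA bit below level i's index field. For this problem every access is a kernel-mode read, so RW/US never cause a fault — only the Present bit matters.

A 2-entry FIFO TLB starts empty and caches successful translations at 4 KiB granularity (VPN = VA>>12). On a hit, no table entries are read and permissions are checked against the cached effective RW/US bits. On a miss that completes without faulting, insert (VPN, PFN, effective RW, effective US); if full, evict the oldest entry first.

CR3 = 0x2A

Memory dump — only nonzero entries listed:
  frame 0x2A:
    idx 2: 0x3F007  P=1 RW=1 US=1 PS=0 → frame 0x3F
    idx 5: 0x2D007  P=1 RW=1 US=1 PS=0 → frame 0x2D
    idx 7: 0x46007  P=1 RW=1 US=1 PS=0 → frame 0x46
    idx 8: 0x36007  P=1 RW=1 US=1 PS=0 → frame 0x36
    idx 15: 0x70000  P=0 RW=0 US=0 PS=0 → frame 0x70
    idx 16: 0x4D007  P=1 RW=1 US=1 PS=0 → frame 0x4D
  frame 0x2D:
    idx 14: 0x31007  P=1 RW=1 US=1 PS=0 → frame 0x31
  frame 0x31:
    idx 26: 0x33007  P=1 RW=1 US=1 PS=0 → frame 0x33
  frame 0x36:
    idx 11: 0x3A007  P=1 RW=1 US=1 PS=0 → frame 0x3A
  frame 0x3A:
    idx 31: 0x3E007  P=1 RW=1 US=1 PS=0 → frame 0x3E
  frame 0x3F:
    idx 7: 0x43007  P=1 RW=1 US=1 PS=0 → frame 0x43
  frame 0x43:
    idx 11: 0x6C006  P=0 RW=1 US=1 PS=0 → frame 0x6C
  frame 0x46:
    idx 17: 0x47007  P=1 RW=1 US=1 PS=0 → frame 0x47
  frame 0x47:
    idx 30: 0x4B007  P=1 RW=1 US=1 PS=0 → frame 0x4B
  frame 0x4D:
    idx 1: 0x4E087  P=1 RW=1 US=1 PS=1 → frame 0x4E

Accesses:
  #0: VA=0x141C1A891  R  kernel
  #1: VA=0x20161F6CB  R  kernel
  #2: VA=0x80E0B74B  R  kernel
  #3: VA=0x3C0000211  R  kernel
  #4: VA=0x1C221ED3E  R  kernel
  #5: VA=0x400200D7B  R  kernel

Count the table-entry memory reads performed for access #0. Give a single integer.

Trace:
#0 VA=0x141C1A891 (r,kernel):
  lvl0: tbl 0x2A, slot 5 ⇒ 0x2D007 (P1/RW1/US1/PS0)
  lvl1: tbl 0x2D, slot 14 ⇒ 0x31007 (P1/RW1/US1/PS0)
  lvl2: tbl 0x31, slot 26 ⇒ 0x33007 (P1/RW1/US1/PS0)
  → PA=0x33891  (3 entries read)
#1 VA=0x20161F6CB (r,kernel):
  lvl0: tbl 0x2A, slot 8 ⇒ 0x36007 (P1/RW1/US1/PS0)
  lvl1: tbl 0x36, slot 11 ⇒ 0x3A007 (P1/RW1/US1/PS0)
  lvl2: tbl 0x3A, slot 31 ⇒ 0x3E007 (P1/RW1/US1/PS0)
  → PA=0x3E6CB  (3 entries read)
#2 VA=0x80E0B74B (r,kernel):
  lvl0: tbl 0x2A, slot 2 ⇒ 0x3F007 (P1/RW1/US1/PS0)
  lvl1: tbl 0x3F, slot 7 ⇒ 0x43007 (P1/RW1/US1/PS0)
  lvl2: tbl 0x43, slot 11 ⇒ 0x6C006 (P0/RW1/US1/PS0)
  ⇒ fault: PAGE_NOT_PRESENT  — 3 lookups
#3 VA=0x3C0000211 (r,kernel):
  lvl0: tbl 0x2A, slot 15 ⇒ 0x70000 (P0/RW0/US0/PS0)
  ⇒ fault: PAGE_NOT_PRESENT  — 1 lookups
#4 VA=0x1C221ED3E (r,kernel):
  lvl0: tbl 0x2A, slot 7 ⇒ 0x46007 (P1/RW1/US1/PS0)
  lvl1: tbl 0x46, slot 17 ⇒ 0x47007 (P1/RW1/US1/PS0)
  lvl2: tbl 0x47, slot 30 ⇒ 0x4B007 (P1/RW1/US1/PS0)
  → PA=0x4BD3E  (3 entries read)
#5 VA=0x400200D7B (r,kernel):
  lvl0: tbl 0x2A, slot 16 ⇒ 0x4D007 (P1/RW1/US1/PS0)
  lvl1: tbl 0x4D, slot 1 ⇒ 0x4E087 (P1/RW1/US1/PS1)
  → PA=0x4ED7B (huge @L1)  (2 entries read)

Entries read for #0: 3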